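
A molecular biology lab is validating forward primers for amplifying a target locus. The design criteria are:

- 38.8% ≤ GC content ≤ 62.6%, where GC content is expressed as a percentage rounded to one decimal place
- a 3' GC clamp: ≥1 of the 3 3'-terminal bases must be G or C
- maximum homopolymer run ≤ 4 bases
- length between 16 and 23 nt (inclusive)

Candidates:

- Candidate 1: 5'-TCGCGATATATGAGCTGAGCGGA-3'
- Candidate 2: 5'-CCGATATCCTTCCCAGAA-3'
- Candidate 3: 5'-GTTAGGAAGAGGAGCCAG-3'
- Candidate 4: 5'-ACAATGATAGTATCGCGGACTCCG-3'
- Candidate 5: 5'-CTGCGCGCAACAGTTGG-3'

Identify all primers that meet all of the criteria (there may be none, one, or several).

Candidate 1, Candidate 2 and Candidate 3.

Candidate 1 (23 nt, A=6 T=5 G=8 C=4): GC 12/23 = 52.2% ✓; 3' end GGA has 2 G/C ✓; longest run = 2 ✓; length 23 ✓ — passes.
Candidate 2 (18 nt, A=5 T=4 G=2 C=7): GC 9/18 = 50.0% ✓; 3' end GAA has 1 G/C ✓; longest run = 3 ✓; length 18 ✓ — passes.
Candidate 3 (18 nt, A=6 T=2 G=8 C=2): GC 10/18 = 55.6% ✓; 3' end CAG has 2 G/C ✓; longest run = 2 ✓; length 18 ✓ — passes.
Candidate 4 (24 nt, A=7 T=5 G=6 C=6): GC 12/24 = 50.0% ✓; 3' end CCG has 3 G/C ✓; longest run = 2 ✓; length 24, outside 16–23 ✗ — fails.
Candidate 5 (17 nt, A=3 T=3 G=6 C=5): GC 11/17 = 64.7%, outside 38.8–62.6% ✗; 3' end TGG has 2 G/C ✓; longest run = 2 ✓; length 17 ✓ — fails.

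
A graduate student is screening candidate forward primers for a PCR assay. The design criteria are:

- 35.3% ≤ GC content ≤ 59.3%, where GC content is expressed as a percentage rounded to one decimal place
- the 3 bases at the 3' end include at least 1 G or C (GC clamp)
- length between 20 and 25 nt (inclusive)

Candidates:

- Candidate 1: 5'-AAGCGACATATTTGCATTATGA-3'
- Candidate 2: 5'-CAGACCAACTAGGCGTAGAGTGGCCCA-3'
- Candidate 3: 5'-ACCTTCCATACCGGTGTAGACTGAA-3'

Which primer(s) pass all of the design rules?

Candidate 1 (22 nt, A=8 T=7 G=4 C=3): GC 7/22 = 31.8%, outside 35.3–59.3% ✗; 3' end TGA has 1 G/C ✓; length 22 ✓ — fails.
Candidate 2 (27 nt, A=8 T=3 G=8 C=8): GC 16/27 = 59.3% ✓; 3' end CCA has 2 G/C ✓; length 27, outside 20–25 ✗ — fails.
Candidate 3 (25 nt, A=7 T=6 G=5 C=7): GC 12/25 = 48.0% ✓; 3' end GAA has 1 G/C ✓; length 25 ✓ — passes.

Candidate 3 only.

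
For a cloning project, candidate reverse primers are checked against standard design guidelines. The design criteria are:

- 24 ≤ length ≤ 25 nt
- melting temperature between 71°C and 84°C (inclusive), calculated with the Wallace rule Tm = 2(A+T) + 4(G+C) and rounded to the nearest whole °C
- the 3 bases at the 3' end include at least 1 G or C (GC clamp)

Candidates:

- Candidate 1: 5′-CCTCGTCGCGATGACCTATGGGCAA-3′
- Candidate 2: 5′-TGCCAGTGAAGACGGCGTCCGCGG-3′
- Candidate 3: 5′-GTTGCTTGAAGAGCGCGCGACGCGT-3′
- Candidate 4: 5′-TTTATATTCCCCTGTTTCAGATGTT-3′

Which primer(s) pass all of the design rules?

Candidate 1, Candidate 2 and Candidate 3.

Candidate 1 (25 nt, A=5 T=5 G=7 C=8): length 25 ✓; Tm = 2·10 + 4·15 = 80°C ✓; 3' end CAA has 1 G/C ✓ — passes.
Candidate 2 (24 nt, A=4 T=3 G=10 C=7): length 24 ✓; Tm = 2·7 + 4·17 = 82°C ✓; 3' end CGG has 3 G/C ✓ — passes.
Candidate 3 (25 nt, A=4 T=5 G=10 C=6): length 25 ✓; Tm = 2·9 + 4·16 = 82°C ✓; 3' end CGT has 2 G/C ✓ — passes.
Candidate 4 (25 nt, A=4 T=13 G=3 C=5): length 25 ✓; Tm = 2·17 + 4·8 = 66°C, outside 71–84°C ✗; 3' end GTT has 1 G/C ✓ — fails.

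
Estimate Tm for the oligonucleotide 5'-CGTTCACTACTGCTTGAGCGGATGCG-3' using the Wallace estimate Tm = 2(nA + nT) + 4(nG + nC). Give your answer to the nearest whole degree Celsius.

82°C

Base counts: A=4, T=7, G=8, C=7 (length 26).
Tm = 2·(4+7) + 4·(8+7) = 2·11 + 4·15 = 22 + 60 = 82°C.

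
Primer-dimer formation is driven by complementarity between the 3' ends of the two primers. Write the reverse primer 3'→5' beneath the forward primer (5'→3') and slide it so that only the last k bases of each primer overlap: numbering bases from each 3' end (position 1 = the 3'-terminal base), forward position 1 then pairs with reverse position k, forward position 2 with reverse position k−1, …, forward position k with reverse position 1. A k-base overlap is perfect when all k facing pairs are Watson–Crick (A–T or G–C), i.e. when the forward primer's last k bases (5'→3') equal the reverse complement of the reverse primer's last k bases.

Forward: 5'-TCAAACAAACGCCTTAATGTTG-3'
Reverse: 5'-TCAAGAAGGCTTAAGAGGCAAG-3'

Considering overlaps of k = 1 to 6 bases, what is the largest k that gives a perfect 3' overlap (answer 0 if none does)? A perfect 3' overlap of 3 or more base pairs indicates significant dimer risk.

Last 6 bases (5'→3') — forward …ATGTTG, reverse …GGCAAG.
Reverse complement of the reverse primer's last 6 bases: CTTGCC; its first k bases are the reverse complement of the reverse primer's last k bases, so a perfect k-base overlap needs the forward primer's last k bases to equal them.
Comparing (forward last k vs required): k=1: G vs C ✗; k=2: TG vs CT ✗; k=3: TTG vs CTT ✗; k=4: GTTG vs CTTG ✗; k=5: TGTTG vs CTTGC ✗; k=6: ATGTTG vs CTTGCC ✗.
No overlap length from 1 to 6 is perfect, so the longest perfect 3' overlap is 0.

Longest perfect overlap: 0 complementary base pairs; below the dimer-risk threshold (threshold 3).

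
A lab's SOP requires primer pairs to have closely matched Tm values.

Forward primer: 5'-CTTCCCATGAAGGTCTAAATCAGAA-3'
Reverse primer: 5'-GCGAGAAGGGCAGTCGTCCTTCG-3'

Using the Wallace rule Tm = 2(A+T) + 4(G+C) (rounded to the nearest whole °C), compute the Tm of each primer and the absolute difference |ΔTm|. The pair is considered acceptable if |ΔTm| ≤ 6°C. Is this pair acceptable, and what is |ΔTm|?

Forward: A=9 T=6 G=4 C=6 → Tm = 2·15 + 4·10 = 70°C.
Reverse: A=4 T=4 G=9 C=6 → Tm = 2·8 + 4·15 = 76°C.
|ΔTm| = |70 − 76| = 6°C, ≤ 6°C.

|ΔTm| = 6°C; the pair is acceptable.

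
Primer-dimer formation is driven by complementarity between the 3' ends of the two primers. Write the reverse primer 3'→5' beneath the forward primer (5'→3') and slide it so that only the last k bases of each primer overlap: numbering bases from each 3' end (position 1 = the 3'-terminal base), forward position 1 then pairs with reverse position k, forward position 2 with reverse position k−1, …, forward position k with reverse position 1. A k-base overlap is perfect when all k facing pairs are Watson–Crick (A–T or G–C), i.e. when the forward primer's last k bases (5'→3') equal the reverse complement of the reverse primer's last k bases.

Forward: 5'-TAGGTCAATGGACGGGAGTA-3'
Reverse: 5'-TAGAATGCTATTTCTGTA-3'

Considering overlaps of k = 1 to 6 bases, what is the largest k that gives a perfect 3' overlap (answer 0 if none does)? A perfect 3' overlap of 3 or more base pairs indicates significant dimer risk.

Last 6 bases (5'→3') — forward …GGAGTA, reverse …TCTGTA.
Reverse complement of the reverse primer's last 6 bases: TACAGA; its first k bases are the reverse complement of the reverse primer's last k bases, so a perfect k-base overlap needs the forward primer's last k bases to equal them.
Comparing (forward last k vs required): k=1: A vs T ✗; k=2: TA vs TA ✓; k=3: GTA vs TAC ✗; k=4: AGTA vs TACA ✗; k=5: GAGTA vs TACAG ✗; k=6: GGAGTA vs TACAGA ✗.
Only k = 2 is perfect, so the longest perfect 3' overlap is 2.

Longest perfect overlap: 2 complementary base pairs; below the dimer-risk threshold (threshold 3).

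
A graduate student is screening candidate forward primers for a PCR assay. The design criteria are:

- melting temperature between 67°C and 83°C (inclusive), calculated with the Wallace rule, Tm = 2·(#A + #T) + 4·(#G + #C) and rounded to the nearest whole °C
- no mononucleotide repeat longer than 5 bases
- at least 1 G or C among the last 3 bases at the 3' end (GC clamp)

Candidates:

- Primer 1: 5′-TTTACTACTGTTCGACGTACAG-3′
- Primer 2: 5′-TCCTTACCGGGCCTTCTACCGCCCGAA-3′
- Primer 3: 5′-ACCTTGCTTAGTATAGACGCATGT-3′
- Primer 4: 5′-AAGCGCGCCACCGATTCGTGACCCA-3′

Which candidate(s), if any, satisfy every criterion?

Primer 3 and Primer 4.

Primer 1 (22 nt, A=5 T=8 G=4 C=5): Tm = 2·13 + 4·9 = 62°C, outside 67–83°C ✗; longest run = 3 ✓; 3' end CAG has 2 G/C ✓ — fails.
Primer 2 (27 nt, A=4 T=6 G=5 C=12): Tm = 2·10 + 4·17 = 88°C, outside 67–83°C ✗; longest run = 3 ✓; 3' end GAA has 1 G/C ✓ — fails.
Primer 3 (24 nt, A=6 T=8 G=5 C=5): Tm = 2·14 + 4·10 = 68°C ✓; longest run = 2 ✓; 3' end TGT has 1 G/C ✓ — passes.
Primer 4 (25 nt, A=6 T=3 G=6 C=10): Tm = 2·9 + 4·16 = 82°C ✓; longest run = 3 ✓; 3' end CCA has 2 G/C ✓ — passes.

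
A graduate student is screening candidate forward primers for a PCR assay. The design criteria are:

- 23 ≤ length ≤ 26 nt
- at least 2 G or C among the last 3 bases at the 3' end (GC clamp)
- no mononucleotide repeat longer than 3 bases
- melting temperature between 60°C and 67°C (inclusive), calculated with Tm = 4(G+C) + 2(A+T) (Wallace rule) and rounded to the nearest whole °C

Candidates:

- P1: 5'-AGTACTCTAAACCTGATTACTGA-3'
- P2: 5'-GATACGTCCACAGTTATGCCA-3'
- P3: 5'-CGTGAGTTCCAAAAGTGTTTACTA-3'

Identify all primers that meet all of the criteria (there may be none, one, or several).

P1 (23 nt, A=8 T=7 G=3 C=5): length 23 ✓; 3' end TGA has 1 G/C, need ≥2 ✗; longest run = 3 ✓; Tm = 2·15 + 4·8 = 62°C ✓ — fails.
P2 (21 nt, A=6 T=5 G=4 C=6): length 21, outside 23–26 ✗; 3' end CCA has 2 G/C ✓; longest run = 2 ✓; Tm = 2·11 + 4·10 = 62°C ✓ — fails.
P3 (24 nt, A=7 T=8 G=5 C=4): length 24 ✓; 3' end CTA has 1 G/C, need ≥2 ✗; longest run = 4, exceeds 3 ✗; Tm = 2·15 + 4·9 = 66°C ✓ — fails.

None of the candidates satisfy all criteria.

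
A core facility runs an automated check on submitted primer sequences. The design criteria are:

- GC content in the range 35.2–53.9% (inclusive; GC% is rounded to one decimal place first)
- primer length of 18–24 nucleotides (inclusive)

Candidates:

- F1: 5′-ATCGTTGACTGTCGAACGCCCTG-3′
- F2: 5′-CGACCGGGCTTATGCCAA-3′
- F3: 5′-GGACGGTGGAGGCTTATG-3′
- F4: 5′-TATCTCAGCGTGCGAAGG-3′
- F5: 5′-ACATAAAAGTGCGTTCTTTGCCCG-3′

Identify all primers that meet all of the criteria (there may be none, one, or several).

F5 only.

F1 (23 nt, A=4 T=6 G=6 C=7): GC 13/23 = 56.5%, outside 35.2–53.9% ✗; length 23 ✓ — fails.
F2 (18 nt, A=4 T=3 G=5 C=6): GC 11/18 = 61.1%, outside 35.2–53.9% ✗; length 18 ✓ — fails.
F3 (18 nt, A=3 T=4 G=9 C=2): GC 11/18 = 61.1%, outside 35.2–53.9% ✗; length 18 ✓ — fails.
F4 (18 nt, A=4 T=4 G=6 C=4): GC 10/18 = 55.6%, outside 35.2–53.9% ✗; length 18 ✓ — fails.
F5 (24 nt, A=6 T=7 G=5 C=6): GC 11/24 = 45.8% ✓; length 24 ✓ — passes.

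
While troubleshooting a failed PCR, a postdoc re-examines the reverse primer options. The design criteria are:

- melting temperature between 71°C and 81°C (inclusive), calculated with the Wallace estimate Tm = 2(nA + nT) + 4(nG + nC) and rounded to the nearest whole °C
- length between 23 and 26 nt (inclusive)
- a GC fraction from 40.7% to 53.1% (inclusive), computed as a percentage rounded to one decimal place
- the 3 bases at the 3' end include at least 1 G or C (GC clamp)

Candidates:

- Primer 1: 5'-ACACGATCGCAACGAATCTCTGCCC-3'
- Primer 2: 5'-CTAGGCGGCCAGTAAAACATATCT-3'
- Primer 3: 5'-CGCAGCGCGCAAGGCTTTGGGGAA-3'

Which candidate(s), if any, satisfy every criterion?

Primer 1 (25 nt, A=7 T=4 G=4 C=10): Tm = 2·11 + 4·14 = 78°C ✓; length 25 ✓; GC 14/25 = 56.0%, outside 40.7–53.1% ✗; 3' end CCC has 3 G/C ✓ — fails.
Primer 2 (24 nt, A=8 T=5 G=5 C=6): Tm = 2·13 + 4·11 = 70°C, outside 71–81°C ✗; length 24 ✓; GC 11/24 = 45.8% ✓; 3' end TCT has 1 G/C ✓ — fails.
Primer 3 (24 nt, A=5 T=3 G=10 C=6): Tm = 2·8 + 4·16 = 80°C ✓; length 24 ✓; GC 16/24 = 66.7%, outside 40.7–53.1% ✗; 3' end GAA has 1 G/C ✓ — fails.

None of the candidates satisfy all criteria.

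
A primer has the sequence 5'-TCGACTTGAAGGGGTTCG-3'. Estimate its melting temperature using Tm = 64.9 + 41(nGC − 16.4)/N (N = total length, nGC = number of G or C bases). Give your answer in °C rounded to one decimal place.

50.3°C

Base counts: A=3, T=5, G=7, C=3; G+C = 10, N = 18.
Tm = 64.9 + 41·(10 − 16.4)/18 = 64.9 + -262.40/18 = 50.3°C.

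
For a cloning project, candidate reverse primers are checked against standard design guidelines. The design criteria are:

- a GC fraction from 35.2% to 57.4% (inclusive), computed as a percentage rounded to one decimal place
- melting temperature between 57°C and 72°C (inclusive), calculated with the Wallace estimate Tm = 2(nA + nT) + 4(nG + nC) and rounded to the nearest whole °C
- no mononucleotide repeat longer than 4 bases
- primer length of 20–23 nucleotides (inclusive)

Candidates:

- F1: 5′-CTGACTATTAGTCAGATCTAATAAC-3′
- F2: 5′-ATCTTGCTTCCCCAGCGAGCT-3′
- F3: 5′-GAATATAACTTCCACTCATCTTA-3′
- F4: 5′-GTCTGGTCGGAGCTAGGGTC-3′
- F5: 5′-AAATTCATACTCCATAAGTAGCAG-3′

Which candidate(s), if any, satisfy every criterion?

F2 only.

F1 (25 nt, A=9 T=8 G=3 C=5): GC 8/25 = 32.0%, outside 35.2–57.4% ✗; Tm = 2·17 + 4·8 = 66°C ✓; longest run = 2 ✓; length 25, outside 20–23 ✗ — fails.
F2 (21 nt, A=3 T=6 G=4 C=8): GC 12/21 = 57.1% ✓; Tm = 2·9 + 4·12 = 66°C ✓; longest run = 4 ✓; length 21 ✓ — passes.
F3 (23 nt, A=8 T=8 G=1 C=6): GC 7/23 = 30.4%, outside 35.2–57.4% ✗; Tm = 2·16 + 4·7 = 60°C ✓; longest run = 2 ✓; length 23 ✓ — fails.
F4 (20 nt, A=2 T=5 G=9 C=4): GC 13/20 = 65.0%, outside 35.2–57.4% ✗; Tm = 2·7 + 4·13 = 66°C ✓; longest run = 3 ✓; length 20 ✓ — fails.
F5 (24 nt, A=10 T=6 G=3 C=5): GC 8/24 = 33.3%, outside 35.2–57.4% ✗; Tm = 2·16 + 4·8 = 64°C ✓; longest run = 3 ✓; length 24, outside 20–23 ✗ — fails.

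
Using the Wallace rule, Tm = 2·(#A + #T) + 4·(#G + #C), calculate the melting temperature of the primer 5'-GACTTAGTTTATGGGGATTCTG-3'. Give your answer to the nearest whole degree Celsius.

Base counts: A=4, T=9, G=7, C=2 (length 22).
Tm = 2·(4+9) + 4·(7+2) = 2·13 + 4·9 = 26 + 36 = 62°C.

62°C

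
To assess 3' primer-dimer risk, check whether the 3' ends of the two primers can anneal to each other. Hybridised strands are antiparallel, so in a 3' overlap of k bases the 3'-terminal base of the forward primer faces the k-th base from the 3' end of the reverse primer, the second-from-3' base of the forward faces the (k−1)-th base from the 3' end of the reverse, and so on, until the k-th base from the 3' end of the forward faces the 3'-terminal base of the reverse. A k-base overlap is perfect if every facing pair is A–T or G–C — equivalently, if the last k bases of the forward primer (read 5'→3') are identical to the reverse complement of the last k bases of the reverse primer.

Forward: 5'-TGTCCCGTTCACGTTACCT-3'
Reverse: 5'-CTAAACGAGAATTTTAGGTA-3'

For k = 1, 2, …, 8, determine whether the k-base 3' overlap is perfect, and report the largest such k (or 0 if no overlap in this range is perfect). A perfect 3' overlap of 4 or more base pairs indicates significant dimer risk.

Longest perfect overlap: 5 complementary base pairs; significant dimer risk (threshold 4).

Last 8 bases (5'→3') — forward …CGTTACCT, reverse …TTTAGGTA.
Reverse complement of the reverse primer's last 8 bases: TACCTAAA; its first k bases are the reverse complement of the reverse primer's last k bases, so a perfect k-base overlap needs the forward primer's last k bases to equal them.
Comparing (forward last k vs required): k=1: T vs T ✓; k=2: CT vs TA ✗; k=3: CCT vs TAC ✗; k=4: ACCT vs TACC ✗; k=5: TACCT vs TACCT ✓; k=6: TTACCT vs TACCTA ✗; k=7: GTTACCT vs TACCTAA ✗; k=8: CGTTACCT vs TACCTAAA ✗.
Perfect overlaps at k = 1, 5; the largest is 5.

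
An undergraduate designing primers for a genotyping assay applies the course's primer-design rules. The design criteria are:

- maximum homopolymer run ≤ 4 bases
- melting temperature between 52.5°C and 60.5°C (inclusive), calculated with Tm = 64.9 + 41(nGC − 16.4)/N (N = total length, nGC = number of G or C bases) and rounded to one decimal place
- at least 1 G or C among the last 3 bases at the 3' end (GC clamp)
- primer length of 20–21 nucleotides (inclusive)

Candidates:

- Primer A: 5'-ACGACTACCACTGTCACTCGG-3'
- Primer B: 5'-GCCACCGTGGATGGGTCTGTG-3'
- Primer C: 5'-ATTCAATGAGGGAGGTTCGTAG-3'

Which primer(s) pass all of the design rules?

Primer A (21 nt, A=5 T=4 G=4 C=8): longest run = 2 ✓; Tm = 64.9 + 41·(12 − 16.4)/21 = 56.3°C ✓; 3' end CGG has 3 G/C ✓; length 21 ✓ — passes.
Primer B (21 nt, A=2 T=5 G=9 C=5): longest run = 3 ✓; Tm = 64.9 + 41·(14 − 16.4)/21 = 60.2°C ✓; 3' end GTG has 2 G/C ✓; length 21 ✓ — passes.
Primer C (22 nt, A=6 T=6 G=8 C=2): longest run = 3 ✓; Tm = 64.9 + 41·(10 − 16.4)/22 = 53.0°C ✓; 3' end TAG has 1 G/C ✓; length 22, outside 20–21 ✗ — fails.

Primer A and Primer B.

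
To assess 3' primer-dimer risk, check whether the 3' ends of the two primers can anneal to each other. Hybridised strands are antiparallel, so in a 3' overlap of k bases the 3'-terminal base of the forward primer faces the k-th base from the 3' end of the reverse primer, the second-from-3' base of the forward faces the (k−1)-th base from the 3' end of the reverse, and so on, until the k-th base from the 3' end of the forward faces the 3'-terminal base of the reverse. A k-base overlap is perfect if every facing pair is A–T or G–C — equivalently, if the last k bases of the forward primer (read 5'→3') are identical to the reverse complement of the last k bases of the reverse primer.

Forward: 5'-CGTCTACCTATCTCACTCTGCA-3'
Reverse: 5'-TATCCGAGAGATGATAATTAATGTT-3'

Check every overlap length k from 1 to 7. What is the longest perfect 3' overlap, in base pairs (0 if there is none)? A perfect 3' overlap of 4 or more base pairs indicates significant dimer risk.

Last 7 bases (5'→3') — forward …CTCTGCA, reverse …TAATGTT.
Reverse complement of the reverse primer's last 7 bases: AACATTA; its first k bases are the reverse complement of the reverse primer's last k bases, so a perfect k-base overlap needs the forward primer's last k bases to equal them.
Comparing (forward last k vs required): k=1: A vs A ✓; k=2: CA vs AA ✗; k=3: GCA vs AAC ✗; k=4: TGCA vs AACA ✗; k=5: CTGCA vs AACAT ✗; k=6: TCTGCA vs AACATT ✗; k=7: CTCTGCA vs AACATTA ✗.
Only k = 1 is perfect, so the longest perfect 3' overlap is 1.

Longest perfect overlap: 1 complementary base pair; below the dimer-risk threshold (threshold 4).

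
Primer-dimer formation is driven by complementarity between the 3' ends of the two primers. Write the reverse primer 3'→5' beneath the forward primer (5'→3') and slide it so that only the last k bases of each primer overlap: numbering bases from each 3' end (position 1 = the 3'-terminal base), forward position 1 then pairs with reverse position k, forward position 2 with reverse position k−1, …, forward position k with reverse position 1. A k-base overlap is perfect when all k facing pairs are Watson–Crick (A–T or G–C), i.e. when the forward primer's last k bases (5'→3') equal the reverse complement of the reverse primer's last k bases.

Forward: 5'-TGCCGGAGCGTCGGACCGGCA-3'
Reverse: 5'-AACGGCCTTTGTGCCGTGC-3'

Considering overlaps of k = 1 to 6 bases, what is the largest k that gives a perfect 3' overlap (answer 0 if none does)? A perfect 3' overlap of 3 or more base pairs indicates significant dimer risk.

Longest perfect overlap: 3 complementary base pairs; significant dimer risk (threshold 3).

Last 6 bases (5'→3') — forward …CCGGCA, reverse …CCGTGC.
Reverse complement of the reverse primer's last 6 bases: GCACGG; its first k bases are the reverse complement of the reverse primer's last k bases, so a perfect k-base overlap needs the forward primer's last k bases to equal them.
Comparing (forward last k vs required): k=1: A vs G ✗; k=2: CA vs GC ✗; k=3: GCA vs GCA ✓; k=4: GGCA vs GCAC ✗; k=5: CGGCA vs GCACG ✗; k=6: CCGGCA vs GCACGG ✗.
Only k = 3 is perfect, so the longest perfect 3' overlap is 3.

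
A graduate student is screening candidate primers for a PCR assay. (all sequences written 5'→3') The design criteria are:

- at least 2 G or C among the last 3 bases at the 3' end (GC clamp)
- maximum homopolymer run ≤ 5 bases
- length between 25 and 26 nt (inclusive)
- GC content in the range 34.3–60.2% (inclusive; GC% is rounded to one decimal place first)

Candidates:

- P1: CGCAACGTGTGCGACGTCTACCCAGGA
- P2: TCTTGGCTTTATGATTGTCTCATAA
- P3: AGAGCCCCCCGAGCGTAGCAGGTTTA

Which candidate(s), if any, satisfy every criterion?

None of the candidates satisfy all criteria.

P1 (27 nt, A=6 T=4 G=8 C=9): 3' end GGA has 2 G/C ✓; longest run = 3 ✓; length 27, outside 25–26 ✗; GC 17/27 = 63.0%, outside 34.3–60.2% ✗ — fails.
P2 (25 nt, A=5 T=12 G=4 C=4): 3' end TAA has 0 G/C, need ≥2 ✗; longest run = 3 ✓; length 25 ✓; GC 8/25 = 32.0%, outside 34.3–60.2% ✗ — fails.
P3 (26 nt, A=6 T=4 G=8 C=8): 3' end TTA has 0 G/C, need ≥2 ✗; longest run = 6, exceeds 5 ✗; length 26 ✓; GC 16/26 = 61.5%, outside 34.3–60.2% ✗ — fails.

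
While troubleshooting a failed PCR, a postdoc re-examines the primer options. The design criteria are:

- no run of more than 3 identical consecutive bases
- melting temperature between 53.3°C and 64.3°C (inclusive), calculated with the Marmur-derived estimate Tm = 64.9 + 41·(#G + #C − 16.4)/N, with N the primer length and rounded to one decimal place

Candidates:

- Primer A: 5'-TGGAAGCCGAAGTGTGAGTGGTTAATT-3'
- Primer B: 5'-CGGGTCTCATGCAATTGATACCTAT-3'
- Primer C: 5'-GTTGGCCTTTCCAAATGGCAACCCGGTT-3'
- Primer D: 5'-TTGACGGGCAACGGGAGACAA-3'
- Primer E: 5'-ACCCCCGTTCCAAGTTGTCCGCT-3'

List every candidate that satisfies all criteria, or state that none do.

Primer A, Primer B, Primer C and Primer D.

Primer A (27 nt, A=7 T=8 G=10 C=2): longest run = 2 ✓; Tm = 64.9 + 41·(12 − 16.4)/27 = 58.2°C ✓ — passes.
Primer B (25 nt, A=6 T=8 G=5 C=6): longest run = 3 ✓; Tm = 64.9 + 41·(11 − 16.4)/25 = 56.0°C ✓ — passes.
Primer C (28 nt, A=5 T=8 G=7 C=8): longest run = 3 ✓; Tm = 64.9 + 41·(15 − 16.4)/28 = 62.9°C ✓ — passes.
Primer D (21 nt, A=7 T=2 G=8 C=4): longest run = 3 ✓; Tm = 64.9 + 41·(12 − 16.4)/21 = 56.3°C ✓ — passes.
Primer E (23 nt, A=3 T=6 G=4 C=10): longest run = 5, exceeds 3 ✗; Tm = 64.9 + 41·(14 − 16.4)/23 = 60.6°C ✓ — fails.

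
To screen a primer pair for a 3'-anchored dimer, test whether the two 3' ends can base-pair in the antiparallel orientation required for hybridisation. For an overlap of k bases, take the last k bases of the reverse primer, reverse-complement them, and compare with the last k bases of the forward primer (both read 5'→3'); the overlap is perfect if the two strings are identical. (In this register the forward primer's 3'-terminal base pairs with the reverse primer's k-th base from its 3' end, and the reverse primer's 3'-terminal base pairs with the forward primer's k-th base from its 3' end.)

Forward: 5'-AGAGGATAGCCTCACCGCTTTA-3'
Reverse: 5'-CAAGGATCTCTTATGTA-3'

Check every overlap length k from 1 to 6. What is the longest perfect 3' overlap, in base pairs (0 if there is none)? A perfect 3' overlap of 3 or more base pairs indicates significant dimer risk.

Longest perfect overlap: 2 complementary base pairs; below the dimer-risk threshold (threshold 3).

Last 6 bases (5'→3') — forward …GCTTTA, reverse …TATGTA.
Reverse complement of the reverse primer's last 6 bases: TACATA; its first k bases are the reverse complement of the reverse primer's last k bases, so a perfect k-base overlap needs the forward primer's last k bases to equal them.
Comparing (forward last k vs required): k=1: A vs T ✗; k=2: TA vs TA ✓; k=3: TTA vs TAC ✗; k=4: TTTA vs TACA ✗; k=5: CTTTA vs TACAT ✗; k=6: GCTTTA vs TACATA ✗.
Only k = 2 is perfect, so the longest perfect 3' overlap is 2.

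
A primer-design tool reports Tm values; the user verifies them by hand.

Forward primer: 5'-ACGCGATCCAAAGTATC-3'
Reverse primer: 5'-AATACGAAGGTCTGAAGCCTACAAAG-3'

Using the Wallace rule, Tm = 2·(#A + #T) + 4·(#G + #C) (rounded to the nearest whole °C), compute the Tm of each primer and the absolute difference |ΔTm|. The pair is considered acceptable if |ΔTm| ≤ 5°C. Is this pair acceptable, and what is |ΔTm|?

Forward: A=6 T=3 G=3 C=5 → Tm = 2·9 + 4·8 = 50°C.
Reverse: A=11 T=4 G=6 C=5 → Tm = 2·15 + 4·11 = 74°C.
|ΔTm| = |50 − 74| = 24°C, > 5°C.

|ΔTm| = 24°C; the pair is not acceptable.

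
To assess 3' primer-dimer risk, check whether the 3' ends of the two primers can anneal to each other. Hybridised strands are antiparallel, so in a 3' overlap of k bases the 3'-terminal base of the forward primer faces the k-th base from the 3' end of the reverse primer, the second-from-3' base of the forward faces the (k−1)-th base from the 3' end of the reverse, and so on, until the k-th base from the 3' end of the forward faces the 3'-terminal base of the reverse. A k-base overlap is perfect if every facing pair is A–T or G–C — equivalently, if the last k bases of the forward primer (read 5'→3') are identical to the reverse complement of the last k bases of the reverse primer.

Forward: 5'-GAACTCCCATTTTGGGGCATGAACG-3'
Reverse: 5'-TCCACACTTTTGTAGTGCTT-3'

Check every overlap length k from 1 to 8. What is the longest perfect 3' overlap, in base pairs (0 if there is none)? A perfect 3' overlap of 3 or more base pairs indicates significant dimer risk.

Longest perfect overlap: 0 complementary base pairs; below the dimer-risk threshold (threshold 3).

Last 8 bases (5'→3') — forward …CATGAACG, reverse …TAGTGCTT.
Reverse complement of the reverse primer's last 8 bases: AAGCACTA; its first k bases are the reverse complement of the reverse primer's last k bases, so a perfect k-base overlap needs the forward primer's last k bases to equal them.
Comparing (forward last k vs required): k=1: G vs A ✗; k=2: CG vs AA ✗; k=3: ACG vs AAG ✗; k=4: AACG vs AAGC ✗; k=5: GAACG vs AAGCA ✗; k=6: TGAACG vs AAGCAC ✗; k=7: ATGAACG vs AAGCACT ✗; k=8: CATGAACG vs AAGCACTA ✗.
No overlap length from 1 to 8 is perfect, so the longest perfect 3' overlap is 0.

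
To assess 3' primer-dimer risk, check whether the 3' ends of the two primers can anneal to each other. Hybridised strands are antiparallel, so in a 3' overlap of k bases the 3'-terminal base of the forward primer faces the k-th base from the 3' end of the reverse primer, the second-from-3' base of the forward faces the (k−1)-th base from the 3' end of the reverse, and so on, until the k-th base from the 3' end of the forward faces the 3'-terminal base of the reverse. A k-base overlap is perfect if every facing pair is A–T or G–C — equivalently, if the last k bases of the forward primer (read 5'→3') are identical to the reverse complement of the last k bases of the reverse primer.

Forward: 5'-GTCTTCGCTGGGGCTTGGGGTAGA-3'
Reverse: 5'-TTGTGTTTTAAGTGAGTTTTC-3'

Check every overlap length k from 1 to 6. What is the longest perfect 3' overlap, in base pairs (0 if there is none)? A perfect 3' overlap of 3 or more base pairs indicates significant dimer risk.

Longest perfect overlap: 2 complementary base pairs; below the dimer-risk threshold (threshold 3).

Last 6 bases (5'→3') — forward …GGTAGA, reverse …GTTTTC.
Reverse complement of the reverse primer's last 6 bases: GAAAAC; its first k bases are the reverse complement of the reverse primer's last k bases, so a perfect k-base overlap needs the forward primer's last k bases to equal them.
Comparing (forward last k vs required): k=1: A vs G ✗; k=2: GA vs GA ✓; k=3: AGA vs GAA ✗; k=4: TAGA vs GAAA ✗; k=5: GTAGA vs GAAAA ✗; k=6: GGTAGA vs GAAAAC ✗.
Only k = 2 is perfect, so the longest perfect 3' overlap is 2.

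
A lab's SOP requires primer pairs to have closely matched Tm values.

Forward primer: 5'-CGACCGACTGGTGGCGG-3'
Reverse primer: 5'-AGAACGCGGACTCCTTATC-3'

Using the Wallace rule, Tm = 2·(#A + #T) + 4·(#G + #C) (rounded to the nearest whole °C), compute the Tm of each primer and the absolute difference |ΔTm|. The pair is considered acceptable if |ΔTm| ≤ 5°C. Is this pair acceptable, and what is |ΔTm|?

|ΔTm| = 2°C; the pair is acceptable.

Forward: A=2 T=2 G=8 C=5 → Tm = 2·4 + 4·13 = 60°C.
Reverse: A=5 T=4 G=4 C=6 → Tm = 2·9 + 4·10 = 58°C.
|ΔTm| = |60 − 58| = 2°C, ≤ 5°C.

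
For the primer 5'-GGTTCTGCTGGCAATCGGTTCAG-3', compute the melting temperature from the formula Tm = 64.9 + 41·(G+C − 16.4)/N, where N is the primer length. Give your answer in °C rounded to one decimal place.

Base counts: A=3, T=7, G=8, C=5; G+C = 13, N = 23.
Tm = 64.9 + 41·(13 − 16.4)/23 = 64.9 + -139.40/23 = 58.8°C.

58.8°C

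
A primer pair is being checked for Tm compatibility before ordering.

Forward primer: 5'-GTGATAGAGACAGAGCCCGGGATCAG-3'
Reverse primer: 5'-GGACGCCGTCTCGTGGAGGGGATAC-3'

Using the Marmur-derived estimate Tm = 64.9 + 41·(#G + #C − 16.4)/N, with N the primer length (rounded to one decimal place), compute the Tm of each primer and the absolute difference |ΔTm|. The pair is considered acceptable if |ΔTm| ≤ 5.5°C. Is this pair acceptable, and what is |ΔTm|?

|ΔTm| = 3.2°C; the pair is acceptable.

Forward: G+C = 15, N = 26 → Tm = 64.9 + 41·(15 − 16.4)/26 = 62.7°C.
Reverse: G+C = 17, N = 25 → Tm = 64.9 + 41·(17 − 16.4)/25 = 65.9°C.
|ΔTm| = |62.7 − 65.9| = 3.2°C, ≤ 5.5°C.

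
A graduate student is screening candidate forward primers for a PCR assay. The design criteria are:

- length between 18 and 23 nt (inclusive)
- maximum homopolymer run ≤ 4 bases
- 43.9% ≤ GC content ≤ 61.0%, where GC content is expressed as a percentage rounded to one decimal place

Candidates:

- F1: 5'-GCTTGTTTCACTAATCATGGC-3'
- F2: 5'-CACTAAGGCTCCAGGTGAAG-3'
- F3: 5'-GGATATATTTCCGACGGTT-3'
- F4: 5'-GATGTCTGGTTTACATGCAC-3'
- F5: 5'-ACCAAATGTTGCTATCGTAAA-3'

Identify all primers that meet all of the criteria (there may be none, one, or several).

F2 and F4.

F1 (21 nt, A=4 T=8 G=4 C=5): length 21 ✓; longest run = 3 ✓; GC 9/21 = 42.9%, outside 43.9–61.0% ✗ — fails.
F2 (20 nt, A=6 T=3 G=6 C=5): length 20 ✓; longest run = 2 ✓; GC 11/20 = 55.0% ✓ — passes.
F3 (19 nt, A=4 T=7 G=5 C=3): length 19 ✓; longest run = 3 ✓; GC 8/19 = 42.1%, outside 43.9–61.0% ✗ — fails.
F4 (20 nt, A=4 T=7 G=5 C=4): length 20 ✓; longest run = 3 ✓; GC 9/20 = 45.0% ✓ — passes.
F5 (21 nt, A=8 T=6 G=3 C=4): length 21 ✓; longest run = 3 ✓; GC 7/21 = 33.3%, outside 43.9–61.0% ✗ — fails.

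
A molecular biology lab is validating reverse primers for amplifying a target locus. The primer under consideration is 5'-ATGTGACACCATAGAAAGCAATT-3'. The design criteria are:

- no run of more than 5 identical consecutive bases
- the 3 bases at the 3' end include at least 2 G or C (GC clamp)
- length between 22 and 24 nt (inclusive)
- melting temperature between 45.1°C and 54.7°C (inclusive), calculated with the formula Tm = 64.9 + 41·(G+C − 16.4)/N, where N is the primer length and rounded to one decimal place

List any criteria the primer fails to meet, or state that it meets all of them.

Fails: GC clamp.

Base counts: A=10, T=5, G=4, C=4 (length 23).
homopolymer run: longest run = 3 ✓
GC clamp: 3' end ATT has 0 G/C, need ≥2 ✗
length: length 23 ✓
Tm: Tm = 64.9 + 41·(8 − 16.4)/23 = 49.9°C ✓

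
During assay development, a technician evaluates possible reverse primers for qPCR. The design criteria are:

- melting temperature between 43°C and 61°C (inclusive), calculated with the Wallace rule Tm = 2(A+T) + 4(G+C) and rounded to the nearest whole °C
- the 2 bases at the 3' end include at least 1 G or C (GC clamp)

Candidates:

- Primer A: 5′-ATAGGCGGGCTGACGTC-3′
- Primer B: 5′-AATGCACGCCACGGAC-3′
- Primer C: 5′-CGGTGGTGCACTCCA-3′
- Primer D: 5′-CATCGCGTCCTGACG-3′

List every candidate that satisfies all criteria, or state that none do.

Primer A, Primer B, Primer C and Primer D.

Primer A (17 nt, A=3 T=3 G=7 C=4): Tm = 2·6 + 4·11 = 56°C ✓; 3' end TC has 1 G/C ✓ — passes.
Primer B (16 nt, A=5 T=1 G=4 C=6): Tm = 2·6 + 4·10 = 52°C ✓; 3' end AC has 1 G/C ✓ — passes.
Primer C (15 nt, A=2 T=3 G=5 C=5): Tm = 2·5 + 4·10 = 50°C ✓; 3' end CA has 1 G/C ✓ — passes.
Primer D (15 nt, A=2 T=3 G=4 C=6): Tm = 2·5 + 4·10 = 50°C ✓; 3' end CG has 2 G/C ✓ — passes.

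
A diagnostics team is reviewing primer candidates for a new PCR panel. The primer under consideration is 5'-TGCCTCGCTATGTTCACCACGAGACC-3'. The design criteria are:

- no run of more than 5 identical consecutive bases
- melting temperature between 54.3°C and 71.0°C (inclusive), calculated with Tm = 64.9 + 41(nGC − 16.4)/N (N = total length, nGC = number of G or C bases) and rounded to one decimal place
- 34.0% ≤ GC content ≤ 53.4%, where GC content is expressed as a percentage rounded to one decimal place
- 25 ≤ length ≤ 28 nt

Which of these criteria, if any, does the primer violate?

Fails: GC content.

Base counts: A=5, T=6, G=5, C=10 (length 26).
homopolymer run: longest run = 2 ✓
Tm: Tm = 64.9 + 41·(15 − 16.4)/26 = 62.7°C ✓
GC content: GC 15/26 = 57.7%, outside 34.0–53.4% ✗
length: length 26 ✓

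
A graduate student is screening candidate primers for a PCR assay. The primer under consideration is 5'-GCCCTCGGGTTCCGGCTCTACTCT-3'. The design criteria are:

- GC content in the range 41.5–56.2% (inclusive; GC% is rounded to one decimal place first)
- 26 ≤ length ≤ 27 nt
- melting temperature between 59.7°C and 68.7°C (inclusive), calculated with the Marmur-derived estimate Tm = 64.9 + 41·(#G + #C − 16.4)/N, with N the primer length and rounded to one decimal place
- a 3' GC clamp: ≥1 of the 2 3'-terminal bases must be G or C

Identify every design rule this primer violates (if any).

Base counts: A=1, T=7, G=6, C=10 (length 24).
GC content: GC 16/24 = 66.7%, outside 41.5–56.2% ✗
length: length 24, outside 26–27 ✗
Tm: Tm = 64.9 + 41·(16 − 16.4)/24 = 64.2°C ✓
GC clamp: 3' end CT has 1 G/C ✓

Fails: GC content, length.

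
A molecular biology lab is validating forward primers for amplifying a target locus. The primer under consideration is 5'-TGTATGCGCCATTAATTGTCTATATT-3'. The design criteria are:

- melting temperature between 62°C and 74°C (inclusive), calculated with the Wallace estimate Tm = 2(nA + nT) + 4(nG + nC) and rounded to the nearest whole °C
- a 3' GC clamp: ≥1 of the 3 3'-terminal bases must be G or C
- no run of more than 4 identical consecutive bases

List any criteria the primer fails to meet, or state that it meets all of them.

Fails: GC clamp.

Base counts: A=6, T=12, G=4, C=4 (length 26).
Tm: Tm = 2·18 + 4·8 = 68°C ✓
GC clamp: 3' end ATT has 0 G/C, need ≥1 ✗
homopolymer run: longest run = 2 ✓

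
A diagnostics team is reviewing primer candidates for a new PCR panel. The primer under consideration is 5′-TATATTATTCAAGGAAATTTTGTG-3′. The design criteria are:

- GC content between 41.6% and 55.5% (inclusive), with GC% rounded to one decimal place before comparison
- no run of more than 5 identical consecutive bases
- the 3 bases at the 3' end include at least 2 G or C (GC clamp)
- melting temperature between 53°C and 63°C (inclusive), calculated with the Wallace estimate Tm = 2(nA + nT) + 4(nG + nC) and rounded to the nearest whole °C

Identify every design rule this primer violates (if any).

Fails: GC content.

Base counts: A=8, T=11, G=4, C=1 (length 24).
GC content: GC 5/24 = 20.8%, outside 41.6–55.5% ✗
homopolymer run: longest run = 4 ✓
GC clamp: 3' end GTG has 2 G/C ✓
Tm: Tm = 2·19 + 4·5 = 58°C ✓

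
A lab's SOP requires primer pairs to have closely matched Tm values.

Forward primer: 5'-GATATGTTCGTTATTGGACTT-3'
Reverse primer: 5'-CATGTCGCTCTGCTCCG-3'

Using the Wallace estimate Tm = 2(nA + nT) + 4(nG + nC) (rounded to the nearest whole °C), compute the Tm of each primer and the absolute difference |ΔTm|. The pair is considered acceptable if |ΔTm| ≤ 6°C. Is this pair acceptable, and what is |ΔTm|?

|ΔTm| = 0°C; the pair is acceptable.

Forward: A=4 T=10 G=5 C=2 → Tm = 2·14 + 4·7 = 56°C.
Reverse: A=1 T=5 G=4 C=7 → Tm = 2·6 + 4·11 = 56°C.
|ΔTm| = |56 − 56| = 0°C, ≤ 6°C.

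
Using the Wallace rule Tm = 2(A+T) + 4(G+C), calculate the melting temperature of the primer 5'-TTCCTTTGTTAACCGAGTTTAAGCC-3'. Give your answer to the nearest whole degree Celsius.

Base counts: A=5, T=10, G=4, C=6 (length 25).
Tm = 2·(5+10) + 4·(4+6) = 2·15 + 4·10 = 30 + 40 = 70°C.

70°C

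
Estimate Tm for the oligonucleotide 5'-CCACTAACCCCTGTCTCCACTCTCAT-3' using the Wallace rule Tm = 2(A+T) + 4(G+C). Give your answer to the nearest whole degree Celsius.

Base counts: A=5, T=7, G=1, C=13 (length 26).
Tm = 2·(5+7) + 4·(1+13) = 2·12 + 4·14 = 24 + 56 = 80°C.

80°C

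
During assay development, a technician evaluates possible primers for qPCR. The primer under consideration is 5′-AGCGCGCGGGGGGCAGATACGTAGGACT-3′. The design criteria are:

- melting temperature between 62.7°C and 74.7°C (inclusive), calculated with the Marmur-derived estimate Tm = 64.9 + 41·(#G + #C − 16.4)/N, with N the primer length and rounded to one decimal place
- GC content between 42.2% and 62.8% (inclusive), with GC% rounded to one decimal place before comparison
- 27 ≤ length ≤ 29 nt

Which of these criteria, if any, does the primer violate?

Fails: GC content.

Base counts: A=6, T=3, G=13, C=6 (length 28).
Tm: Tm = 64.9 + 41·(19 − 16.4)/28 = 68.7°C ✓
GC content: GC 19/28 = 67.9%, outside 42.2–62.8% ✗
length: length 28 ✓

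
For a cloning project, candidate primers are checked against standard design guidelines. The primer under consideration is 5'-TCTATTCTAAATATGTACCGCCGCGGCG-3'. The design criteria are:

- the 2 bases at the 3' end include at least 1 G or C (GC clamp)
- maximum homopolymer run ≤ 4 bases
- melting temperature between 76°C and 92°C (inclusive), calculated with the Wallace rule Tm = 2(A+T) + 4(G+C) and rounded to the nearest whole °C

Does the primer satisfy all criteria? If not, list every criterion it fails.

Base counts: A=6, T=8, G=6, C=8 (length 28).
GC clamp: 3' end CG has 2 G/C ✓
homopolymer run: longest run = 3 ✓
Tm: Tm = 2·14 + 4·14 = 84°C ✓

Meets all criteria.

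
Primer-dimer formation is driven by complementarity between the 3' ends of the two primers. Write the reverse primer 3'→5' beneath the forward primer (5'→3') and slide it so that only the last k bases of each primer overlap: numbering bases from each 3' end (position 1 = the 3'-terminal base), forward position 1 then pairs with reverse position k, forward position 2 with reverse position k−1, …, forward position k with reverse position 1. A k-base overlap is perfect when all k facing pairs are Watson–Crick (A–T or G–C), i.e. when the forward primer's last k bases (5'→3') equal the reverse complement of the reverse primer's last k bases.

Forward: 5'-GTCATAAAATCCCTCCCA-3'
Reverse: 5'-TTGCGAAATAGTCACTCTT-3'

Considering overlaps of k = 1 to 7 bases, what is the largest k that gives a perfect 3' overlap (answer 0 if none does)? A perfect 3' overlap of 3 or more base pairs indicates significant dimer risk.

Last 7 bases (5'→3') — forward …CCTCCCA, reverse …CACTCTT.
Reverse complement of the reverse primer's last 7 bases: AAGAGTG; its first k bases are the reverse complement of the reverse primer's last k bases, so a perfect k-base overlap needs the forward primer's last k bases to equal them.
Comparing (forward last k vs required): k=1: A vs A ✓; k=2: CA vs AA ✗; k=3: CCA vs AAG ✗; k=4: CCCA vs AAGA ✗; k=5: TCCCA vs AAGAG ✗; k=6: CTCCCA vs AAGAGT ✗; k=7: CCTCCCA vs AAGAGTG ✗.
Only k = 1 is perfect, so the longest perfect 3' overlap is 1.

Longest perfect overlap: 1 complementary base pair; below the dimer-risk threshold (threshold 3).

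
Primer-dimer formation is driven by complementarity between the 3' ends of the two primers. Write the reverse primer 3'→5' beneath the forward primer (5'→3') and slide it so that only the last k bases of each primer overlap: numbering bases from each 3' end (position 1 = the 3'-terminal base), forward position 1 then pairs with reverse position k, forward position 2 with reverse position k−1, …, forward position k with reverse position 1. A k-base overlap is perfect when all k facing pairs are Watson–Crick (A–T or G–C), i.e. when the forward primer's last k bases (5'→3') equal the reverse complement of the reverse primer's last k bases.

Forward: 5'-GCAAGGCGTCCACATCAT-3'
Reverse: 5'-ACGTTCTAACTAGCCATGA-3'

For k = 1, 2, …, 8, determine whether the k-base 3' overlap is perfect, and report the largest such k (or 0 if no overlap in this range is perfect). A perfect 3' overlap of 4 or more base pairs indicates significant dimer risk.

Last 8 bases (5'→3') — forward …CACATCAT, reverse …AGCCATGA.
Reverse complement of the reverse primer's last 8 bases: TCATGGCT; its first k bases are the reverse complement of the reverse primer's last k bases, so a perfect k-base overlap needs the forward primer's last k bases to equal them.
Comparing (forward last k vs required): k=1: T vs T ✓; k=2: AT vs TC ✗; k=3: CAT vs TCA ✗; k=4: TCAT vs TCAT ✓; k=5: ATCAT vs TCATG ✗; k=6: CATCAT vs TCATGG ✗; k=7: ACATCAT vs TCATGGC ✗; k=8: CACATCAT vs TCATGGCT ✗.
Perfect overlaps at k = 1, 4; the largest is 4.

Longest perfect overlap: 4 complementary base pairs; significant dimer risk (threshold 4).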